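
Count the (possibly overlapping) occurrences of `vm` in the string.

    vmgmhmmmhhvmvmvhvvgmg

Sliding a length-2 window over the 21 characters (20 positions):
  position 1–2: vm
  position 11–12: vm
  position 13–14: vm

3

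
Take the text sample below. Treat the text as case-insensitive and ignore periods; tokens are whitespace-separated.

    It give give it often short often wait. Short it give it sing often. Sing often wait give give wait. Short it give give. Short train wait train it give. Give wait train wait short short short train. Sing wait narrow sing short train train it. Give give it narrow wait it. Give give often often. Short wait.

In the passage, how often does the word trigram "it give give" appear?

5

Scanning the 56 overlapping trigram windows for "it give give":
  position 1–3: it give give
  position 22–24: it give give
  position 29–31: it give give
  position 46–48: it give give
  position 52–54: it give give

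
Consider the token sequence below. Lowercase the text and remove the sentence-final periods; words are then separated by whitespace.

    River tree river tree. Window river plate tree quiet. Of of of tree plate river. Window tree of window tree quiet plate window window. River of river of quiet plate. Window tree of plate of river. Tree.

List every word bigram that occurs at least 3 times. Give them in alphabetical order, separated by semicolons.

Bigram counts meeting the condition (at least 3 times):
  river tree: 3
  window tree: 3

river tree; window tree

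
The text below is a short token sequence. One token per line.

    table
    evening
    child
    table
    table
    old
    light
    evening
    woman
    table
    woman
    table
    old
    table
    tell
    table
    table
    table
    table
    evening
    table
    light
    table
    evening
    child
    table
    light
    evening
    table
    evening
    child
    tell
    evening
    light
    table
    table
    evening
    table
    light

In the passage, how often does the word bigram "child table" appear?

Scanning the 38 overlapping bigram windows for "child table":
  position 3–4: child table
  position 25–26: child table

2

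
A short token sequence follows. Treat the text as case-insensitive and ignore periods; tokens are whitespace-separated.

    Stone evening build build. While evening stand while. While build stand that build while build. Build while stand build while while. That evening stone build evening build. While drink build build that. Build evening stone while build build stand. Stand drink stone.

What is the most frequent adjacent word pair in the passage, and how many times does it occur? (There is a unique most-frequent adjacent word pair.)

Bigram frequencies (highest first):
  build while: 5
  build build: 4
  while build: 3
  evening build: 2
  while while: 2
  build stand: 2
  … (20 more, each ≤ 2)

"build while", 5 times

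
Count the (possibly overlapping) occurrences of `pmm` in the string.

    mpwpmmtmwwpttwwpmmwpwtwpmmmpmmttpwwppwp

4

Sliding a length-3 window over the 39 characters (37 positions):
  position 4–6: pmm
  position 16–18: pmm
  position 24–26: pmm
  position 28–30: pmm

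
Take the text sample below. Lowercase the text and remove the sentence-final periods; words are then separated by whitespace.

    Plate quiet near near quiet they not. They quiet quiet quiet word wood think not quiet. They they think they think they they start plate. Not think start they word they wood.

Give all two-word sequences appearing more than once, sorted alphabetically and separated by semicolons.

Bigram counts meeting the condition (more than once):
  quiet quiet: 2
  quiet they: 2
  they they: 2
  they think: 2
  think they: 2

quiet quiet; quiet they; they they; they think; think they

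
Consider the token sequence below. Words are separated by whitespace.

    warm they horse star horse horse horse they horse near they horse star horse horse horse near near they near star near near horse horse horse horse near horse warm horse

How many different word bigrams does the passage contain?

15

31 tokens → 30 bigram windows in total.
Repeated bigrams (each contributes count−1 duplicates):
  horse horse: 7
  horse near: 3
  they horse: 3
  horse star: 2
  near horse: 2
  near near: 2
  near they: 2
  star horse: 2
15 duplicate windows → 30 − 15 = 15 distinct.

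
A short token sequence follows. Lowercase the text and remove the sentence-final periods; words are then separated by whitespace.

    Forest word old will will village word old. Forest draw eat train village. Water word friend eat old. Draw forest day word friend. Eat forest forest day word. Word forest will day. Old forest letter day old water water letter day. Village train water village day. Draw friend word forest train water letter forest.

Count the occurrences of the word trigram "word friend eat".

Scanning the 52 overlapping trigram windows for "word friend eat":
  position 15–17: word friend eat
  position 22–24: word friend eat

2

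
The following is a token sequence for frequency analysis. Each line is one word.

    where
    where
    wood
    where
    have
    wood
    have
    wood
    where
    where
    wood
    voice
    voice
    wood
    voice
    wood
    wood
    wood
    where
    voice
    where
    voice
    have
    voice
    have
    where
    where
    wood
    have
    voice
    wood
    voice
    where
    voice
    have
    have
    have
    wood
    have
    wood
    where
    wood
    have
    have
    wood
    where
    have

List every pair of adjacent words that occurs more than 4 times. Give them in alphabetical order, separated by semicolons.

have wood; wood where

Bigram counts meeting the condition (more than 4 times):
  have wood: 5
  wood where: 5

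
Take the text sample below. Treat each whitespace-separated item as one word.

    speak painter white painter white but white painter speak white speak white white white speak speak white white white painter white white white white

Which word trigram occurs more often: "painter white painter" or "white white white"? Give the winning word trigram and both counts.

"white white white" (4 vs 1)

"painter white painter": 1 occurrence
"white white white": 4 occurrences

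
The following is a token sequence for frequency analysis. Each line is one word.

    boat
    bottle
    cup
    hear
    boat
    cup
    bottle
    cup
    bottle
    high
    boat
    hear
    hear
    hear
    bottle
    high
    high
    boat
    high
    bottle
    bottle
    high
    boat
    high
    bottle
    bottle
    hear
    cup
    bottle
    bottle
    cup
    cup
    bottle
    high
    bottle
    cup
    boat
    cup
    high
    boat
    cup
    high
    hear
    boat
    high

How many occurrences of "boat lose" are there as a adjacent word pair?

Scanning the 44 overlapping bigram windows for "boat lose":
  (none found)

0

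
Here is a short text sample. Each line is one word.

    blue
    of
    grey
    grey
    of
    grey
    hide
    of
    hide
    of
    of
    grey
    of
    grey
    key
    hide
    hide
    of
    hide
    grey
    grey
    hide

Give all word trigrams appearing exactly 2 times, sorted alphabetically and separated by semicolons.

Trigram counts meeting the condition (exactly 2 times):
  grey of grey: 2
  hide of hide: 2

grey of grey; hide of hide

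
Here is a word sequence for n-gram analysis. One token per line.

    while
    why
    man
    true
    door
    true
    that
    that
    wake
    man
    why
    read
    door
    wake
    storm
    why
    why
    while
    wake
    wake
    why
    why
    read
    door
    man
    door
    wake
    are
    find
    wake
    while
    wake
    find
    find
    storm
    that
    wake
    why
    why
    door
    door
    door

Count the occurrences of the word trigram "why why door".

Scanning the 40 overlapping trigram windows for "why why door":
  position 38–40: why why door

1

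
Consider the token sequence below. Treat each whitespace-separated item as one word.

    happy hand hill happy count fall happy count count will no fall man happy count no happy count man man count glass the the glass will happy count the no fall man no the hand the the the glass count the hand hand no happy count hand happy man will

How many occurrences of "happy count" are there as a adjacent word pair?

6

Scanning the 49 overlapping bigram windows for "happy count":
  position 4–5: happy count
  position 7–8: happy count
  position 14–15: happy count
  position 17–18: happy count
  position 27–28: happy count
  position 45–46: happy count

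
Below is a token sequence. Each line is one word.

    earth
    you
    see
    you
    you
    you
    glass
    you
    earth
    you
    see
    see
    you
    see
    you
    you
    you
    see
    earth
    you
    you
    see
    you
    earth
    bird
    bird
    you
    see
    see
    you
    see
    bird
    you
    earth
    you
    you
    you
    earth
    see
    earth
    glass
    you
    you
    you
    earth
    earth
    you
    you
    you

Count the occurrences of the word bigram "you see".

Scanning the 48 overlapping bigram windows for "you see":
  position 2–3: you see
  position 10–11: you see
  position 13–14: you see
  position 17–18: you see
  position 21–22: you see
  position 27–28: you see
  position 30–31: you see

7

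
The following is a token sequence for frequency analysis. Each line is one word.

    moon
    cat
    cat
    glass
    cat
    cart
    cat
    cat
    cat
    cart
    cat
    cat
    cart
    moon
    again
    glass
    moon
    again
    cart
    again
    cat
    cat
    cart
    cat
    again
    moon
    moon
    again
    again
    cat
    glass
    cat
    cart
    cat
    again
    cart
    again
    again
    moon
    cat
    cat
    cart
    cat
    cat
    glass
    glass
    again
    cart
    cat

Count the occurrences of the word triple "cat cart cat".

Scanning the 47 overlapping trigram windows for "cat cart cat":
  position 5–7: cat cart cat
  position 9–11: cat cart cat
  position 22–24: cat cart cat
  position 32–34: cat cart cat
  position 41–43: cat cart cat

5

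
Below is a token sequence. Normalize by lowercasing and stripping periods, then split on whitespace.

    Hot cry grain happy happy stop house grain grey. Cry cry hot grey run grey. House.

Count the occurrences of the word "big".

0

Scanning the 16 tokens for "big":
  (none found)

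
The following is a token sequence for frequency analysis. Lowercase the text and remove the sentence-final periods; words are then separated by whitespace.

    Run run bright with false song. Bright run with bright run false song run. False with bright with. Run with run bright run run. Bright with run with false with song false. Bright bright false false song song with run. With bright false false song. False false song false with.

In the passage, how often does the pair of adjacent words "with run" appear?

4

Scanning the 49 overlapping bigram windows for "with run":
  position 18–19: with run
  position 20–21: with run
  position 26–27: with run
  position 39–40: with run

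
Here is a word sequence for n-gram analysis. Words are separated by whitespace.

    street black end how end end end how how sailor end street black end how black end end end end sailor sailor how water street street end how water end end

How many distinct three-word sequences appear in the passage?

25

31 tokens → 29 trigram windows in total.
Repeated trigrams (each contributes count−1 duplicates):
  end end end: 3
  black end how: 2
  street black end: 2
4 duplicate windows → 29 − 4 = 25 distinct.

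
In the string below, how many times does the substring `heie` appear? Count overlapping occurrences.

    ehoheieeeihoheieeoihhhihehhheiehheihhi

Sliding a length-4 window over the 38 characters (35 positions):
  position 4–7: heie
  position 13–16: heie
  position 28–31: heie

3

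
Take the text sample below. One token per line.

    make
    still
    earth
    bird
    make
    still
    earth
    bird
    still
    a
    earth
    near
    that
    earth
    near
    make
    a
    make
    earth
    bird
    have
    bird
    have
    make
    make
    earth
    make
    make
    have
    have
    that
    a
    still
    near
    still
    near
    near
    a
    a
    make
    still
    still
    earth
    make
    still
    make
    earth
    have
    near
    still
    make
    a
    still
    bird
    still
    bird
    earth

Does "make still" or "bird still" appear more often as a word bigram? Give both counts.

"make still" (4 vs 2)

"make still": 4 occurrences
"bird still": 2 occurrences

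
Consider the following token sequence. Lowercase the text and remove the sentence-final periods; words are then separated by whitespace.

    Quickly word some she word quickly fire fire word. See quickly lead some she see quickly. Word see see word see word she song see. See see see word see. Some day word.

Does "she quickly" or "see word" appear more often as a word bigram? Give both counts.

"see word" (3 vs 0)

"she quickly": 0 occurrences
"see word": 3 occurrences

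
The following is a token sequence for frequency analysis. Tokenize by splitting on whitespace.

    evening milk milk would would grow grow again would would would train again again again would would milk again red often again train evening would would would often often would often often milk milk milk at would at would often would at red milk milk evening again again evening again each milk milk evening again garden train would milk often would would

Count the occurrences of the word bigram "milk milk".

Scanning the 61 overlapping bigram windows for "milk milk":
  position 2–3: milk milk
  position 33–34: milk milk
  position 34–35: milk milk
  position 44–45: milk milk
  position 52–53: milk milk

5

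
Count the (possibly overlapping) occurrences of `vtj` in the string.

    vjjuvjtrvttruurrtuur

Sliding a length-3 window over the 20 characters (18 positions):
  (no match at any position)

0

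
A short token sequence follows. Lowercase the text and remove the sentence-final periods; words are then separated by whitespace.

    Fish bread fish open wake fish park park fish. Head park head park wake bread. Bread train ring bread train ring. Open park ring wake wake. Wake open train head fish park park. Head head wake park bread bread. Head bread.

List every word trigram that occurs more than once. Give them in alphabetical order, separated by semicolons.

Trigram counts meeting the condition (more than once):
  bread train ring: 2
  fish park park: 2

bread train ring; fish park park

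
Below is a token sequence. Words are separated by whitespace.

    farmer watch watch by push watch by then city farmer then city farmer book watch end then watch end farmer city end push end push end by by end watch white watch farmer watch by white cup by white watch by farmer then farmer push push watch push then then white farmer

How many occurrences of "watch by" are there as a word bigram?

4

Scanning the 51 overlapping bigram windows for "watch by":
  position 3–4: watch by
  position 6–7: watch by
  position 34–35: watch by
  position 40–41: watch by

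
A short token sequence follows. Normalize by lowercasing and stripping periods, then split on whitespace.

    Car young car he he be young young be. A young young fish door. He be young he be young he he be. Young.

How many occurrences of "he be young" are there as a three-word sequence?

4

Scanning the 22 overlapping trigram windows for "he be young":
  position 5–7: he be young
  position 15–17: he be young
  position 18–20: he be young
  position 22–24: he be young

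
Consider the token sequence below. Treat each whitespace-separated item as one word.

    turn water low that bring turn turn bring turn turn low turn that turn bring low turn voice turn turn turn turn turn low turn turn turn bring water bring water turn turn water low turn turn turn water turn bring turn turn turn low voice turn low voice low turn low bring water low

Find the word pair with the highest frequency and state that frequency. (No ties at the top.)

Bigram frequencies (highest first):
  turn turn: 13
  turn low: 5
  low turn: 5
  turn bring: 4
  turn water: 3
  water low: 3
  … (14 more, each ≤ 3)

"turn turn", 13 times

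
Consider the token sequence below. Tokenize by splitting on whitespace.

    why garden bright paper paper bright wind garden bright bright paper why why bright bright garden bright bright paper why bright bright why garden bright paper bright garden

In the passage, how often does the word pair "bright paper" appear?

4

Scanning the 27 overlapping bigram windows for "bright paper":
  position 3–4: bright paper
  position 10–11: bright paper
  position 18–19: bright paper
  position 25–26: bright paper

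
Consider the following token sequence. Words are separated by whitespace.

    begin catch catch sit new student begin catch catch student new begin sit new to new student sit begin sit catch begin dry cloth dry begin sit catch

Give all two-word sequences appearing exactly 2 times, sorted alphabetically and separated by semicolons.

begin catch; catch catch; new student; sit catch; sit new

Bigram counts meeting the condition (exactly 2 times):
  begin catch: 2
  catch catch: 2
  new student: 2
  sit catch: 2
  sit new: 2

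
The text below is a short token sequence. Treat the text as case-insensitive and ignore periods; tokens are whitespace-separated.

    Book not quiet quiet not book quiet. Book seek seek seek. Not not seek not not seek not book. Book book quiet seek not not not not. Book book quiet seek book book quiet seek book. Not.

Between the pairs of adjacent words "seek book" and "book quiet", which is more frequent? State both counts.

"seek book": 2 occurrences
"book quiet": 4 occurrences

"book quiet" (4 vs 2)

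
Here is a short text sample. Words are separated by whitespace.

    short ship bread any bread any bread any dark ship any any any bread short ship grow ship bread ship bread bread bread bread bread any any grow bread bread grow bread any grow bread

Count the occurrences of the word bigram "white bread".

0

Scanning the 34 overlapping bigram windows for "white bread":
  (none found)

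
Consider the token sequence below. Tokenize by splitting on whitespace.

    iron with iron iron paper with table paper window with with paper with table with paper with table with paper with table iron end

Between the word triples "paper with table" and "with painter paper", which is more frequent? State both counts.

"paper with table": 4 occurrences
"with painter paper": 0 occurrences

"paper with table" (4 vs 0)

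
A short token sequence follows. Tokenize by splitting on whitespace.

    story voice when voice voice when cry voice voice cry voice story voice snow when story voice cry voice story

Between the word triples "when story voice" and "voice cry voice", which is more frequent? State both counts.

"when story voice": 1 occurrence
"voice cry voice": 2 occurrences

"voice cry voice" (2 vs 1)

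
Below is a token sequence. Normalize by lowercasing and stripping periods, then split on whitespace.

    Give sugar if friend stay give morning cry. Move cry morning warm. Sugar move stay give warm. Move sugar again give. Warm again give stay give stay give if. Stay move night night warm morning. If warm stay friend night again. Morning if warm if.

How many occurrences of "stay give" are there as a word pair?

4

Scanning the 44 overlapping bigram windows for "stay give":
  position 5–6: stay give
  position 15–16: stay give
  position 25–26: stay give
  position 27–28: stay give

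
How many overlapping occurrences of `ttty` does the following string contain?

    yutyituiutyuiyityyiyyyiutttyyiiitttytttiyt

Sliding a length-4 window over the 42 characters (39 positions):
  position 25–28: ttty
  position 33–36: ttty

2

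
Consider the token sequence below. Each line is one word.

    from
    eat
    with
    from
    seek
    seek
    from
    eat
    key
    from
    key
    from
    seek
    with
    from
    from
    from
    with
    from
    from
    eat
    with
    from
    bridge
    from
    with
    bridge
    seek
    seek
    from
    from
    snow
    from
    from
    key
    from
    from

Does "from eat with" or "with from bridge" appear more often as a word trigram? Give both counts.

"from eat with": 2 occurrences
"with from bridge": 1 occurrence

"from eat with" (2 vs 1)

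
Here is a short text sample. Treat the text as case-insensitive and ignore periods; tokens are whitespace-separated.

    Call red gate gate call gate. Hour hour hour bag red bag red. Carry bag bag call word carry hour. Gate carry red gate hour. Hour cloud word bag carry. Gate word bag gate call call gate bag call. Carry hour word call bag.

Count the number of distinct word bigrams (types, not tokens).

44 tokens → 43 bigram windows in total.
Repeated bigrams (each contributes count−1 duplicates):
  hour hour: 3
  bag call: 2
  bag red: 2
  call gate: 2
  carry hour: 2
  gate call: 2
  gate hour: 2
  red gate: 2
  … (1 more repeated)
10 duplicate windows → 43 − 10 = 33 distinct.

33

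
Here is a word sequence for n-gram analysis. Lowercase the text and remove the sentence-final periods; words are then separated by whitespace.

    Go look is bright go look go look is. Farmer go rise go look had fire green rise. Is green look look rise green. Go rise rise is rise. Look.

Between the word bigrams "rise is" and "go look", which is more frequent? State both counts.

"go look" (4 vs 2)

"rise is": 2 occurrences
"go look": 4 occurrences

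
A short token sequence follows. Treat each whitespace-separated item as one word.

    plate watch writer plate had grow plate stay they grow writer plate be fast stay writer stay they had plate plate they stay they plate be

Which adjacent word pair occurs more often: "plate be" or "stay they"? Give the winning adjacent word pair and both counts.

"plate be": 2 occurrences
"stay they": 3 occurrences

"stay they" (3 vs 2)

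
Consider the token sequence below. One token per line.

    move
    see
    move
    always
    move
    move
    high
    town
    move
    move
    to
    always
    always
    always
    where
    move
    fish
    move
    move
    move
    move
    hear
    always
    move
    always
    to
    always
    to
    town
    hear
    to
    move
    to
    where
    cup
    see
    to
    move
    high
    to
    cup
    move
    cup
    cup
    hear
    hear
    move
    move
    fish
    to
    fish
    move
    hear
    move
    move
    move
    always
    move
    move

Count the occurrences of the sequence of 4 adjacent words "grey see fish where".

Scanning the 56 overlapping 4-gram windows for "grey see fish where":
  (none found)

0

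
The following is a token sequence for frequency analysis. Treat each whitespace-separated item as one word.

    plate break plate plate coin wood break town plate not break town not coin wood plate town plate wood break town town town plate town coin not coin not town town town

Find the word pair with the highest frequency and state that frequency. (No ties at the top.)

Bigram frequencies (highest first):
  town town: 4
  break town: 3
  town plate: 3
  coin wood: 2
  wood break: 2
  not coin: 2
  … (13 more, each ≤ 2)

"town town", 4 times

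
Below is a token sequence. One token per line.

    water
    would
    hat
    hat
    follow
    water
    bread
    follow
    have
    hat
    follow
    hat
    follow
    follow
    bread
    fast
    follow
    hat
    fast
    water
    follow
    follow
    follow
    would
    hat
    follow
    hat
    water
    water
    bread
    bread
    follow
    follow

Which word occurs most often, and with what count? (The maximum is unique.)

"follow", 12 times

Unigram frequencies (highest first):
  follow: 12
  hat: 7
  water: 5
  bread: 4
  would: 2
  fast: 2
  … (1 more, each ≤ 1)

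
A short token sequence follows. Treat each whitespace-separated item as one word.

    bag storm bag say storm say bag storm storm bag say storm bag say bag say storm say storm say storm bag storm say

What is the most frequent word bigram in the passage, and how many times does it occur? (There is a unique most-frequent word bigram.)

Bigram frequencies (highest first):
  say storm: 5
  storm bag: 4
  bag say: 4
  storm say: 4
  bag storm: 3
  say bag: 2
  … (1 more, each ≤ 1)

"say storm", 5 times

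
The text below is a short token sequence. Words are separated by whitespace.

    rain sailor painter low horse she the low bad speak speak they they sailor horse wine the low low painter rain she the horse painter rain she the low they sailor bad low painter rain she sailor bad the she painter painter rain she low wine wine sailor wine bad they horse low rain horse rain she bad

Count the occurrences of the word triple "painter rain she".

4

Scanning the 56 overlapping trigram windows for "painter rain she":
  position 20–22: painter rain she
  position 25–27: painter rain she
  position 34–36: painter rain she
  position 42–44: painter rain she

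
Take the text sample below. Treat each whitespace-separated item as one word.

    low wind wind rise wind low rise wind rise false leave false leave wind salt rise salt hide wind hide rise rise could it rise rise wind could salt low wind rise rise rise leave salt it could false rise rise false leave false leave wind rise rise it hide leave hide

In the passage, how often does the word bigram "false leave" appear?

4

Scanning the 51 overlapping bigram windows for "false leave":
  position 10–11: false leave
  position 12–13: false leave
  position 42–43: false leave
  position 44–45: false leave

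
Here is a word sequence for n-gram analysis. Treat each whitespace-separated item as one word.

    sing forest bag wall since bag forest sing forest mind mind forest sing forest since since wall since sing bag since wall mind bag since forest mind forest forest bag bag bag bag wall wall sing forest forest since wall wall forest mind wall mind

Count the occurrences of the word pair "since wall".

Scanning the 44 overlapping bigram windows for "since wall":
  position 16–17: since wall
  position 21–22: since wall
  position 39–40: since wall

3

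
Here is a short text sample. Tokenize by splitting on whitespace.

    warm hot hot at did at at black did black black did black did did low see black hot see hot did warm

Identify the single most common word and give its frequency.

"did", 6 times

Unigram frequencies (highest first):
  did: 6
  black: 5
  hot: 4
  at: 3
  warm: 2
  see: 2
  … (1 more, each ≤ 1)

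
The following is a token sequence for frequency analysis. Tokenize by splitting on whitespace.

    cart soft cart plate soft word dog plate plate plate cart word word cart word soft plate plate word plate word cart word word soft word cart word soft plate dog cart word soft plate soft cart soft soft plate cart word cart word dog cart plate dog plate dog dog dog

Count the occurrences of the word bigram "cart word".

7

Scanning the 51 overlapping bigram windows for "cart word":
  position 11–12: cart word
  position 14–15: cart word
  position 22–23: cart word
  position 27–28: cart word
  position 32–33: cart word
  position 41–42: cart word
  position 43–44: cart word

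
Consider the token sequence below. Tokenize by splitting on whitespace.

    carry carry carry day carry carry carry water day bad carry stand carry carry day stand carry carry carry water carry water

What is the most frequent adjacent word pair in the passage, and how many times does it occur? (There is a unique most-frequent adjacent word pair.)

Bigram frequencies (highest first):
  carry carry: 7
  carry water: 3
  carry day: 2
  stand carry: 2
  day carry: 1
  water day: 1
  … (5 more, each ≤ 1)

"carry carry", 7 times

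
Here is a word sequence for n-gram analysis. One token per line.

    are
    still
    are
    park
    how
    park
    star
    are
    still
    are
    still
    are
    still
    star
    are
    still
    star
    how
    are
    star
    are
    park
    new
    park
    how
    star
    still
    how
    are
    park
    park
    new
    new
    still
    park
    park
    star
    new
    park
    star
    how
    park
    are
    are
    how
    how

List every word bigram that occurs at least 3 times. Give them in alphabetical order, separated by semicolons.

Bigram counts meeting the condition (at least 3 times):
  are park: 3
  are still: 5
  park star: 3
  star are: 3
  still are: 3

are park; are still; park star; star are; still are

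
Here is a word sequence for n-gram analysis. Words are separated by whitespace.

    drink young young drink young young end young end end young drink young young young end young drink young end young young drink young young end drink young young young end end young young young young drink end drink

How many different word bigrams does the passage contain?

8

39 tokens → 38 bigram windows in total.
Repeated bigrams (each contributes count−1 duplicates):
  young young: 11
  drink young: 6
  young end: 6
  end young: 5
  young drink: 5
  end drink: 2
  end end: 2
30 duplicate windows → 38 − 30 = 8 distinct.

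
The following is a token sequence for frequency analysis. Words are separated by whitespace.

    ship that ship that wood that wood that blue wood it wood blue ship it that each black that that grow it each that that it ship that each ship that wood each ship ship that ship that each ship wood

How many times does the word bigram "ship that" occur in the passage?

Scanning the 40 overlapping bigram windows for "ship that":
  position 1–2: ship that
  position 3–4: ship that
  position 27–28: ship that
  position 30–31: ship that
  position 35–36: ship that
  position 37–38: ship that

6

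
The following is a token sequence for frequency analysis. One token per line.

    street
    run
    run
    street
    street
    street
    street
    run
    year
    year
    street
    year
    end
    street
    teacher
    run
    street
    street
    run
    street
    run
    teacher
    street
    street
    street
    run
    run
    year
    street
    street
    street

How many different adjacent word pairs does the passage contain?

31 tokens → 30 bigram windows in total.
Repeated bigrams (each contributes count−1 duplicates):
  street street: 8
  street run: 5
  run street: 3
  run run: 2
  run year: 2
  year street: 2
16 duplicate windows → 30 − 16 = 14 distinct.

14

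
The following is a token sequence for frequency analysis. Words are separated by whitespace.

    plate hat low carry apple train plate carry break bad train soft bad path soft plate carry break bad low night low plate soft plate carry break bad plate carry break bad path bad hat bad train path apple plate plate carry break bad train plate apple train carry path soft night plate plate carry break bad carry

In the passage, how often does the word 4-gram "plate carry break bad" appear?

6

Scanning the 55 overlapping 4-gram windows for "plate carry break bad":
  position 7–10: plate carry break bad
  position 16–19: plate carry break bad
  position 25–28: plate carry break bad
  position 29–32: plate carry break bad
  position 41–44: plate carry break bad
  position 54–57: plate carry break bad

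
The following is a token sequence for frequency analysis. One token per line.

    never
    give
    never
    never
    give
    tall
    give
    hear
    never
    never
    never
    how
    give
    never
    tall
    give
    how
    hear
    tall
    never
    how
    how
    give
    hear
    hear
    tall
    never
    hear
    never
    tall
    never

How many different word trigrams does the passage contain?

28

31 tokens → 29 trigram windows in total.
Repeated trigrams (each contributes count−1 duplicates):
  hear tall never: 2
1 duplicate windows → 29 − 1 = 28 distinct.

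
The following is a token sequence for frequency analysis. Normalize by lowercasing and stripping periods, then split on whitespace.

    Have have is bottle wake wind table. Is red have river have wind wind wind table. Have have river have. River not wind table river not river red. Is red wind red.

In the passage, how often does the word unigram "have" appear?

7

Scanning the 32 tokens for "have":
  position 1: have
  position 2: have
  position 10: have
  position 12: have
  position 17: have
  position 18: have
  position 20: have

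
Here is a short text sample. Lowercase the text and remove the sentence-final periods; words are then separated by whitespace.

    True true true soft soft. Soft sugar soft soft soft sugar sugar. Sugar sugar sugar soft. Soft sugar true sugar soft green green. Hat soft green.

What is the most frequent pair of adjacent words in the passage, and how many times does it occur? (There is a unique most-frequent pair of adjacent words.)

"soft soft", 5 times

Bigram frequencies (highest first):
  soft soft: 5
  sugar sugar: 4
  soft sugar: 3
  sugar soft: 3
  true true: 2
  soft green: 2
  … (6 more, each ≤ 1)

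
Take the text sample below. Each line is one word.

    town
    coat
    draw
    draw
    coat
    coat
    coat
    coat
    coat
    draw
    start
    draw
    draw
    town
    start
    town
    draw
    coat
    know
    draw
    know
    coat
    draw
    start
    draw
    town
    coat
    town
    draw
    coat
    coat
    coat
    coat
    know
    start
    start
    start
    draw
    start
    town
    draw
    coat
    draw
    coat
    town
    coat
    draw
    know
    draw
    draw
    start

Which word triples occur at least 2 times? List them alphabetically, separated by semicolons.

Trigram counts meeting the condition (at least 2 times):
  coat coat coat: 5
  coat draw start: 2
  draw coat coat: 2
  draw start draw: 2
  start town draw: 2
  town coat draw: 2
  town draw coat: 3

coat coat coat; coat draw start; draw coat coat; draw start draw; start town draw; town coat draw; town draw coat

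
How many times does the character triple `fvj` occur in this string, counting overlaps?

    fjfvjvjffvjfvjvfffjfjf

Sliding a length-3 window over the 22 characters (20 positions):
  position 3–5: fvj
  position 9–11: fvj
  position 12–14: fvj

3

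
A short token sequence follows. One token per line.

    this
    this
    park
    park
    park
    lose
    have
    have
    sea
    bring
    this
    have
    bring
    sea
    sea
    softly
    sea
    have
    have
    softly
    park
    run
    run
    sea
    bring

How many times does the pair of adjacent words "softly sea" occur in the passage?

1

Scanning the 24 overlapping bigram windows for "softly sea":
  position 16–17: softly sea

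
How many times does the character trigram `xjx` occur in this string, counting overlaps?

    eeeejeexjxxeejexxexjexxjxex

2

Sliding a length-3 window over the 27 characters (25 positions):
  position 8–10: xjx
  position 23–25: xjx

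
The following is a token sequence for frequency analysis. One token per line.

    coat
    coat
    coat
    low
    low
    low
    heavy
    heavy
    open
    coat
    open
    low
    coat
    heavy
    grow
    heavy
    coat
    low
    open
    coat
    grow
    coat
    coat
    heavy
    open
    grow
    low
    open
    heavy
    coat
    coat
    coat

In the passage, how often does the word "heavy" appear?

6

Scanning the 32 tokens for "heavy":
  position 7: heavy
  position 8: heavy
  position 14: heavy
  position 16: heavy
  position 24: heavy
  position 29: heavy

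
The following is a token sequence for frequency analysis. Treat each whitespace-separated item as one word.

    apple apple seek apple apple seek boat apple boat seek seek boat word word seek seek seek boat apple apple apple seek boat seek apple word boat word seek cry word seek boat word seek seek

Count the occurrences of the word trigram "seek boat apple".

2

Scanning the 34 overlapping trigram windows for "seek boat apple":
  position 6–8: seek boat apple
  position 17–19: seek boat apple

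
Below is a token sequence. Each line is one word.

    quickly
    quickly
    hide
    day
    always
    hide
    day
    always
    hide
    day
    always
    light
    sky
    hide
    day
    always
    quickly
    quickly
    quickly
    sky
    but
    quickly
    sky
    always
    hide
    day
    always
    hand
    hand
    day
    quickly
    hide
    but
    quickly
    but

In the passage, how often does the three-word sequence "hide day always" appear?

Scanning the 33 overlapping trigram windows for "hide day always":
  position 3–5: hide day always
  position 6–8: hide day always
  position 9–11: hide day always
  position 14–16: hide day always
  position 25–27: hide day always

5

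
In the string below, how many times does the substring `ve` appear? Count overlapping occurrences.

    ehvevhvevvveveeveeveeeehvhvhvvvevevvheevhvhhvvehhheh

Sliding a length-2 window over the 52 characters (51 positions):
  position 3–4: ve
  position 7–8: ve
  position 11–12: ve
  position 13–14: ve
  position 16–17: ve
  position 19–20: ve
  position 31–32: ve
  position 33–34: ve
  position 46–47: ve

9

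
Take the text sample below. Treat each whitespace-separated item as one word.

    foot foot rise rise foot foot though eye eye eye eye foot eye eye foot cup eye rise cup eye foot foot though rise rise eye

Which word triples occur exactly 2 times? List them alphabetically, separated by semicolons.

eye eye eye; eye eye foot; foot foot though

Trigram counts meeting the condition (exactly 2 times):
  eye eye eye: 2
  eye eye foot: 2
  foot foot though: 2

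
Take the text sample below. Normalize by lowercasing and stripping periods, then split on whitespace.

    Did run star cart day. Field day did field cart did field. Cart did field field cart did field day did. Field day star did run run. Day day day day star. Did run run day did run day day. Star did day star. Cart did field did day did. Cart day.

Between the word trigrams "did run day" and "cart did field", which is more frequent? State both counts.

"did run day": 1 occurrence
"cart did field": 4 occurrences

"cart did field" (4 vs 1)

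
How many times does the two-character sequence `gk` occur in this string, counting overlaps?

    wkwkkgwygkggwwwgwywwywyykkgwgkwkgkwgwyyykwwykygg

Sliding a length-2 window over the 48 characters (47 positions):
  position 9–10: gk
  position 29–30: gk
  position 33–34: gk

3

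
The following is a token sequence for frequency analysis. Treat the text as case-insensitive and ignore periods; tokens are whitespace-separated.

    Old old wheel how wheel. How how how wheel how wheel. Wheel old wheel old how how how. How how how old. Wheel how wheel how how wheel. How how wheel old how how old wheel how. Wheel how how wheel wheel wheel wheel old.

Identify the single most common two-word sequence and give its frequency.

"how how", 11 times

Bigram frequencies (highest first):
  how how: 11
  wheel how: 8
  how wheel: 8
  old wheel: 4
  wheel wheel: 4
  wheel old: 4
  … (3 more, each ≤ 2)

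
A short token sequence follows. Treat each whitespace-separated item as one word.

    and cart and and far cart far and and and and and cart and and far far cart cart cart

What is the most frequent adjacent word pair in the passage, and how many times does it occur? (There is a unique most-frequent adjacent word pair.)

Bigram frequencies (highest first):
  and and: 6
  and cart: 2
  cart and: 2
  and far: 2
  far cart: 2
  cart cart: 2
  … (3 more, each ≤ 1)

"and and", 6 times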